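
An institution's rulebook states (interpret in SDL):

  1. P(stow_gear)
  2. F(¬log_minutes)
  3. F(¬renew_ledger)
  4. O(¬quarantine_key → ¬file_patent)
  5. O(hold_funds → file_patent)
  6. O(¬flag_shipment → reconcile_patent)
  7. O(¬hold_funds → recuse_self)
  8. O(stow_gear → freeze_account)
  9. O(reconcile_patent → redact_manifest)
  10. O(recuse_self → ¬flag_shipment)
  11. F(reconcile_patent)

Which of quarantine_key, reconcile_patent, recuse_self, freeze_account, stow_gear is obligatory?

quarantine_key

Premise 11 is F(reconcile_patent), i.e. O(¬reconcile_patent).
Premise 6 is O(¬flag_shipment → reconcile_patent); contrapositively O(¬reconcile_patent → flag_shipment). Since O(¬reconcile_patent) holds, K gives O(flag_shipment).
Premise 10, O(recuse_self → ¬flag_shipment), contraposes to O(flag_shipment → ¬recuse_self); with O(flag_shipment) we get O(¬recuse_self).
Premise 7 is O(¬hold_funds → recuse_self); contrapositively O(¬recuse_self → hold_funds). Since O(¬recuse_self) holds, K gives O(hold_funds).
Premise 5 is O(hold_funds → file_patent); since O(hold_funds), deontic closure gives O(file_patent).
Premise 4, O(¬quarantine_key → ¬file_patent), contraposes to O(file_patent → quarantine_key); with O(file_patent) we get O(quarantine_key).
So O(quarantine_key) holds — quarantine_key is obligatory. None of the other listed options is made obligatory by any chain of premises.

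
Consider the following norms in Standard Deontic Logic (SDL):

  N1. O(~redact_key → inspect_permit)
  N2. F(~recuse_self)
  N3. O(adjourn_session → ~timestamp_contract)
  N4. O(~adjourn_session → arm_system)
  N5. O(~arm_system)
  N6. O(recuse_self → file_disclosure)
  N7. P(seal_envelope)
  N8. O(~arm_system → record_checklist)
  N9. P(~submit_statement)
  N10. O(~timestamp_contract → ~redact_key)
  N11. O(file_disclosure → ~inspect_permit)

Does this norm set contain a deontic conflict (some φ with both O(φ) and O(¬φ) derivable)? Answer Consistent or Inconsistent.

Inconsistent

F(~recuse_self) at premise 2 means O(recuse_self).
Premise 6 is O(recuse_self → file_disclosure); since O(recuse_self), deontic closure gives O(file_disclosure).
Applying K to premise 11 (O(file_disclosure → ~inspect_permit)) and O(file_disclosure) yields O(~inspect_permit).
The contrapositive of premise 1 (O(~redact_key → inspect_permit)) is O(~inspect_permit → redact_key), and O(~inspect_permit) is already established, so O(redact_key).
Premise 10, O(~timestamp_contract → ~redact_key), contraposes to O(redact_key → timestamp_contract); with O(redact_key) we get O(timestamp_contract).
Premise 3 is O(adjourn_session → ~timestamp_contract); contrapositively O(timestamp_contract → ~adjourn_session). Since O(timestamp_contract) holds, K gives O(~adjourn_session).
With premise 4, O(~adjourn_session → arm_system), the K-axiom yields O(arm_system).
But premise 5 directly asserts O(~arm_system).
We now have both O(arm_system) and O(~arm_system) — arm_system is simultaneously obligatory and forbidden, violating the D-axiom.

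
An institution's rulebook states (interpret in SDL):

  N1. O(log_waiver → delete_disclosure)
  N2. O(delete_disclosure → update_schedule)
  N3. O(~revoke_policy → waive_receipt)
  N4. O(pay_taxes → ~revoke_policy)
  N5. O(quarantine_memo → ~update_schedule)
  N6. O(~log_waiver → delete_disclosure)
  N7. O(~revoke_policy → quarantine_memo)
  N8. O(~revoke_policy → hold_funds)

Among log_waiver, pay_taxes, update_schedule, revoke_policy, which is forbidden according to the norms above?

pay_taxes

By case analysis on ~log_waiver: premise 6 gives O(~log_waiver → delete_disclosure) and premise 1 gives O(log_waiver → delete_disclosure), so O(delete_disclosure) either way.
From O(delete_disclosure) and premise 2, O(delete_disclosure → update_schedule), we obtain O(update_schedule).
Premise 5, O(quarantine_memo → ~update_schedule), contraposes to O(update_schedule → ~quarantine_memo); with O(update_schedule) we get O(~quarantine_memo).
Premise 7, O(~revoke_policy → quarantine_memo), contraposes to O(~quarantine_memo → revoke_policy); with O(~quarantine_memo) we get O(revoke_policy).
Premise 4 is O(pay_taxes → ~revoke_policy); contrapositively O(revoke_policy → ~pay_taxes). Since O(revoke_policy) holds, K gives O(~pay_taxes).
So O(~pay_taxes) holds, i.e. pay_taxes is forbidden. None of the other listed options is forbidden under the premises.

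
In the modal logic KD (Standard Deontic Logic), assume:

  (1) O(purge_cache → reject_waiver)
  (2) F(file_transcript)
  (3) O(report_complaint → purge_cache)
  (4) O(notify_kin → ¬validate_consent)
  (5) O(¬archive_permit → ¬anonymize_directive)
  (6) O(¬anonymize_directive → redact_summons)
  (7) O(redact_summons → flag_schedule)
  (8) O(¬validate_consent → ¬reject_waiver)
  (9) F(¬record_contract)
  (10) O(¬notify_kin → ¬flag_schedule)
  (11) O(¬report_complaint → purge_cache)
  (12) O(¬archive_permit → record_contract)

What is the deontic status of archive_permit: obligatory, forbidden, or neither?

Premises 11 and 3 are O(¬report_complaint → purge_cache) and O(report_complaint → purge_cache); every ideal world satisfies ¬report_complaint or report_complaint, so in either case purge_cache holds — hence O(purge_cache).
From O(purge_cache) and premise 1, O(purge_cache → reject_waiver), we obtain O(reject_waiver).
The contrapositive of premise 8 (O(¬validate_consent → ¬reject_waiver)) is O(reject_waiver → validate_consent), and O(reject_waiver) is already established, so O(validate_consent).
Premise 4 is O(notify_kin → ¬validate_consent); contrapositively O(validate_consent → ¬notify_kin). Since O(validate_consent) holds, K gives O(¬notify_kin).
From O(¬notify_kin) and premise 10, O(¬notify_kin → ¬flag_schedule), we obtain O(¬flag_schedule).
Premise 7, O(redact_summons → flag_schedule), contraposes to O(¬flag_schedule → ¬redact_summons); with O(¬flag_schedule) we get O(¬redact_summons).
Premise 6, O(¬anonymize_directive → redact_summons), contraposes to O(¬redact_summons → anonymize_directive); with O(¬redact_summons) we get O(anonymize_directive).
Premise 5, O(¬archive_permit → ¬anonymize_directive), contraposes to O(anonymize_directive → archive_permit); with O(anonymize_directive) we get O(archive_permit).
Premises 2, 9, 12 do not contribute to this derivation.
Hence archive_permit is obligatory.

Obligatory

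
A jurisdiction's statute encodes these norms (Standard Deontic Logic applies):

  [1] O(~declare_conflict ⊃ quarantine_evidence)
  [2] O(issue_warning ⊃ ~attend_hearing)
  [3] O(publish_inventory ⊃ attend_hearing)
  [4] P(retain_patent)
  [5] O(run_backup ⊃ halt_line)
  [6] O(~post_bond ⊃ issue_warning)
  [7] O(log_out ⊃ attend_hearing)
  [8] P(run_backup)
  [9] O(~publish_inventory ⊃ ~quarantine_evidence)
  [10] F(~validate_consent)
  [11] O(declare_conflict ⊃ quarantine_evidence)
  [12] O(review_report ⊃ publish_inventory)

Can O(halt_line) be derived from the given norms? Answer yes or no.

No

Premise 5 is O(run_backup ⊃ halt_line), but O(run_backup) is not derivable from the premises (the permission P(run_backup) asserts only ~O(~run_backup), not O(run_backup)), so it does not yield O(halt_line).
No other premise forces O(halt_line). An ideal world satisfying every premise can still have halt_line false, so O(halt_line) is not derivable.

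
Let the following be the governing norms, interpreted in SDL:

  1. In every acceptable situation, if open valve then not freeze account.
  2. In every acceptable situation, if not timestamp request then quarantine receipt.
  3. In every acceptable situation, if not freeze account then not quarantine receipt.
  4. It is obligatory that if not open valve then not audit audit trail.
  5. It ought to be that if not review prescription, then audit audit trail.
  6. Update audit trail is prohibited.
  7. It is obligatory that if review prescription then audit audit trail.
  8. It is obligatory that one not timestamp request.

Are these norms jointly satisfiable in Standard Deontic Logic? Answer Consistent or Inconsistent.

Inconsistent

Premises 7 and 5 cover both cases: O(review_prescription → audit_audit_trail) and O(¬review_prescription → audit_audit_trail). Since review_prescription ∨ ¬review_prescription is a tautology, O(audit_audit_trail) follows.
The contrapositive of premise 4 (O(¬open_valve → ¬audit_audit_trail)) is O(audit_audit_trail → open_valve), and O(audit_audit_trail) is already established, so O(open_valve).
Premise 1 is O(open_valve → ¬freeze_account); since O(open_valve), deontic closure gives O(¬freeze_account).
With premise 3, O(¬freeze_account → ¬quarantine_receipt), the K-axiom yields O(¬quarantine_receipt).
The contrapositive of premise 2 (O(¬timestamp_request → quarantine_receipt)) is O(¬quarantine_receipt → timestamp_request), and O(¬quarantine_receipt) is already established, so O(timestamp_request).
Yet premise 8 states O(¬timestamp_request).
We now have both O(timestamp_request) and O(¬timestamp_request) — timestamp_request is simultaneously obligatory and forbidden, violating the D-axiom.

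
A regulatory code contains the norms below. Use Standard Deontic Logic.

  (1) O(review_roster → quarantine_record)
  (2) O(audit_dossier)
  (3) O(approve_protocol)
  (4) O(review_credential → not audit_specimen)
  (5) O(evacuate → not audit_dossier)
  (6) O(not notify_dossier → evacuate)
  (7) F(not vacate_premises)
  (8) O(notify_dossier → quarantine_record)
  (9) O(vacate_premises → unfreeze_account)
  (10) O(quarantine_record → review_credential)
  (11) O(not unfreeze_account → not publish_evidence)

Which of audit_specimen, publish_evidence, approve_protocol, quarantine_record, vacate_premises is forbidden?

audit_specimen

Premise 2 gives O(audit_dossier).
Premise 5, O(evacuate → not audit_dossier), contraposes to O(audit_dossier → not evacuate); with O(audit_dossier) we get O(not evacuate).
Premise 6 is O(not notify_dossier → evacuate); contrapositively O(not evacuate → notify_dossier). Since O(not evacuate) holds, K gives O(notify_dossier).
From O(notify_dossier) and premise 8, O(notify_dossier → quarantine_record), we obtain O(quarantine_record).
From O(quarantine_record) and premise 10, O(quarantine_record → review_credential), we obtain O(review_credential).
With premise 4, O(review_credential → not audit_specimen), the K-axiom yields O(not audit_specimen).
So O(not audit_specimen) holds, i.e. audit_specimen is forbidden. None of the other listed options is forbidden under the premises.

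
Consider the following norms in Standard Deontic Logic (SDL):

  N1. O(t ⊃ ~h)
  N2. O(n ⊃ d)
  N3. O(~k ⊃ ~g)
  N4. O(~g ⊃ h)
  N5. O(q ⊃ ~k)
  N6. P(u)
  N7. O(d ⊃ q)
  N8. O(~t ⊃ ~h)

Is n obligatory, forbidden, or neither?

By case analysis on t: premise 1 gives O(t ⊃ ~h) and premise 8 gives O(~t ⊃ ~h), so O(~h) either way.
Premise 4, O(~g ⊃ h), contraposes to O(~h ⊃ g); with O(~h) we get O(g).
Premise 3 is O(~k ⊃ ~g); contrapositively O(g ⊃ k). Since O(g) holds, K gives O(k).
Premise 5 is O(q ⊃ ~k); contrapositively O(k ⊃ ~q). Since O(k) holds, K gives O(~q).
The contrapositive of premise 7 (O(d ⊃ q)) is O(~q ⊃ ~d), and O(~q) is already established, so O(~d).
Premise 2 is O(n ⊃ d); contrapositively O(~d ⊃ ~n). Since O(~d) holds, K gives O(~n).
Premise 6 does not contribute to this derivation.
Thus O(~n), which is F(n): n is forbidden.

Forbidden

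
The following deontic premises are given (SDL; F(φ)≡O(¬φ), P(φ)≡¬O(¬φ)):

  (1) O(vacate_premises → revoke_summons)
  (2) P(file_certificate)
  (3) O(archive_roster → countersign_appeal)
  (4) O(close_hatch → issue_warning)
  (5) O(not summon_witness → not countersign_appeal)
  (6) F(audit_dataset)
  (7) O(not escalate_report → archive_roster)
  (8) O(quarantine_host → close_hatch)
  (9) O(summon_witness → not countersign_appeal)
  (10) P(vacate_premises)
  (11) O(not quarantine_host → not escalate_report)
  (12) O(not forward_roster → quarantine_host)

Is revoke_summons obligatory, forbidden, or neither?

Neither

Premise 1 is O(vacate_premises → revoke_summons), but O(vacate_premises) is not derivable from the premises (the permission P(vacate_premises) asserts only not O(not vacate_premises), not O(vacate_premises)), so it does not yield O(revoke_summons).
No premise or chain of K-axiom applications forces O(revoke_summons), and none forces O(not revoke_summons). So revoke_summons is neither obligatory nor forbidden under these norms.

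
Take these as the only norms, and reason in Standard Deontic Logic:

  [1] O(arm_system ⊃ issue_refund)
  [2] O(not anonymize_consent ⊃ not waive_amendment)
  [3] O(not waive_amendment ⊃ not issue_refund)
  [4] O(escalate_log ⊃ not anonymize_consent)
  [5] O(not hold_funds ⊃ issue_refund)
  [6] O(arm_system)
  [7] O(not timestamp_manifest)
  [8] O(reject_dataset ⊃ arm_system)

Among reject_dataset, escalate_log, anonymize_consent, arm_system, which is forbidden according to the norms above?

escalate_log

Premise 6 gives O(arm_system).
From O(arm_system) and premise 1, O(arm_system ⊃ issue_refund), we obtain O(issue_refund).
Premise 3 is O(not waive_amendment ⊃ not issue_refund); contrapositively O(issue_refund ⊃ waive_amendment). Since O(issue_refund) holds, K gives O(waive_amendment).
The contrapositive of premise 2 (O(not anonymize_consent ⊃ not waive_amendment)) is O(waive_amendment ⊃ anonymize_consent), and O(waive_amendment) is already established, so O(anonymize_consent).
The contrapositive of premise 4 (O(escalate_log ⊃ not anonymize_consent)) is O(anonymize_consent ⊃ not escalate_log), and O(anonymize_consent) is already established, so O(not escalate_log).
So O(not escalate_log) holds, i.e. escalate_log is forbidden. None of the other listed options is forbidden under the premises.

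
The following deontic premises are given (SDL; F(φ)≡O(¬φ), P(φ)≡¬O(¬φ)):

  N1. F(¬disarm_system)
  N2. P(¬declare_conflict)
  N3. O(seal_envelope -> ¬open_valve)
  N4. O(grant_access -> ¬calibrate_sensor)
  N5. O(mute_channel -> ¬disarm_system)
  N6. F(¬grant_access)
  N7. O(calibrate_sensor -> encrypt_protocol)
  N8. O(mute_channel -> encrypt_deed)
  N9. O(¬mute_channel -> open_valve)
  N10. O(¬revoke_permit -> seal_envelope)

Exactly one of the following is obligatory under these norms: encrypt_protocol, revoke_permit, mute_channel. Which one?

Premise 1, F(¬disarm_system), is equivalent to O(disarm_system).
The contrapositive of premise 5 (O(mute_channel -> ¬disarm_system)) is O(disarm_system -> ¬mute_channel), and O(disarm_system) is already established, so O(¬mute_channel).
Premise 9 is O(¬mute_channel -> open_valve); since O(¬mute_channel), deontic closure gives O(open_valve).
Premise 3 is O(seal_envelope -> ¬open_valve); contrapositively O(open_valve -> ¬seal_envelope). Since O(open_valve) holds, K gives O(¬seal_envelope).
Premise 10 is O(¬revoke_permit -> seal_envelope); contrapositively O(¬seal_envelope -> revoke_permit). Since O(¬seal_envelope) holds, K gives O(revoke_permit).
So O(revoke_permit) holds — revoke_permit is obligatory. None of the other listed options is made obligatory by any chain of premises.

revoke_permit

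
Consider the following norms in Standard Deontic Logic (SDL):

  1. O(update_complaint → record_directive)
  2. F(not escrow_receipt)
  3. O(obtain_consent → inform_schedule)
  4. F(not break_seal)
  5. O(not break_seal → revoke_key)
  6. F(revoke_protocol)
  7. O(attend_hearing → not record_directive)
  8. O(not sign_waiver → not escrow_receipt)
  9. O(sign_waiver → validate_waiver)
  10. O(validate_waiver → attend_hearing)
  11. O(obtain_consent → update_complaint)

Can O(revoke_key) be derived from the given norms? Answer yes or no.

No

Premise 5 is O(not break_seal → revoke_key), but O(not break_seal) is not derivable from the premises, so it does not yield O(revoke_key).
No other premise forces O(revoke_key). An ideal world satisfying every premise can still have revoke_key false, so O(revoke_key) is not derivable.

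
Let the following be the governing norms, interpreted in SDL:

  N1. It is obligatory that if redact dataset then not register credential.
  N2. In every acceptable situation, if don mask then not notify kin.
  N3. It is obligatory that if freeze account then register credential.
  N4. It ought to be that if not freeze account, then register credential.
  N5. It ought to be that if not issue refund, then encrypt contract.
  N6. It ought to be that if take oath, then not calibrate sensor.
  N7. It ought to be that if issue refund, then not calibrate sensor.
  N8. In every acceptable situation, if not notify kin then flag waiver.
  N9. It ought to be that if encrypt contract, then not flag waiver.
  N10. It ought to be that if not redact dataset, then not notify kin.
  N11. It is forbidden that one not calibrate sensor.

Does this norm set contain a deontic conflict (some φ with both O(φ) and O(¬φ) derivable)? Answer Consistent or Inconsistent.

Inconsistent

Premises 3 and 4 cover both cases: O(freeze_account → register_credential) and O(¬freeze_account → register_credential). Since freeze_account ∨ ¬freeze_account is a tautology, O(register_credential) follows.
The contrapositive of premise 1 (O(redact_dataset → ¬register_credential)) is O(register_credential → ¬redact_dataset), and O(register_credential) is already established, so O(¬redact_dataset).
Applying K to premise 10 (O(¬redact_dataset → ¬notify_kin)) and O(¬redact_dataset) yields O(¬notify_kin).
Premise 8 is O(¬notify_kin → flag_waiver); since O(¬notify_kin), deontic closure gives O(flag_waiver).
Premise 9, O(encrypt_contract → ¬flag_waiver), contraposes to O(flag_waiver → ¬encrypt_contract); with O(flag_waiver) we get O(¬encrypt_contract).
Premise 5 is O(¬issue_refund → encrypt_contract); contrapositively O(¬encrypt_contract → issue_refund). Since O(¬encrypt_contract) holds, K gives O(issue_refund).
From O(issue_refund) and premise 7, O(issue_refund → ¬calibrate_sensor), we obtain O(¬calibrate_sensor).
Yet premise 11 is F(¬calibrate_sensor), i.e. O(calibrate_sensor).
We now have both O(¬calibrate_sensor) and O(calibrate_sensor) — calibrate_sensor is simultaneously obligatory and forbidden, violating the D-axiom.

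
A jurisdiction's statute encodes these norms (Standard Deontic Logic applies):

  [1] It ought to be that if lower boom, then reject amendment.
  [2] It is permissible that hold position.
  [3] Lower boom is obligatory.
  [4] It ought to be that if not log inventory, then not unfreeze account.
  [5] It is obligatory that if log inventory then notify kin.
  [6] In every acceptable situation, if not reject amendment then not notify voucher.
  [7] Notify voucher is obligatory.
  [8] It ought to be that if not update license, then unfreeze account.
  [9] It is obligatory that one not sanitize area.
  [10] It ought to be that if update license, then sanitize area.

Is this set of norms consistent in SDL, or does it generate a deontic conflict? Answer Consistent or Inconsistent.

Consistent

Premise 6 is O(¬reject_amendment → ¬notify_voucher), but O(¬reject_amendment) is not derivable from the premises, so it does not yield O(¬notify_voucher).
So O(¬notify_voucher) is not derivable, and the apparent clash with O(notify_voucher) does not arise.
A world satisfying every obligation exists (e.g. hold_position=false, log_inventory=true, lower_boom=true, notify_kin=true, notify_voucher=true, reject_amendment=true, sanitize_area=false, unfreeze_account=true, update_license=false); no atom is both obligatory and forbidden, so the set is consistent.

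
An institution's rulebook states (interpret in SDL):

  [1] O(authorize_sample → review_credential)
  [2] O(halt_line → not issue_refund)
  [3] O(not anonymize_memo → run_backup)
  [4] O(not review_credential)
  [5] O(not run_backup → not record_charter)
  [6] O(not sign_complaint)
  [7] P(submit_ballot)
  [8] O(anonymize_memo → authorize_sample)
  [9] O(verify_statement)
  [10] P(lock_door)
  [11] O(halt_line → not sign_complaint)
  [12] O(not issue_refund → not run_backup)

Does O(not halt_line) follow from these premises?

Yes

Premise 4 states O(not review_credential) outright.
Premise 1 is O(authorize_sample → review_credential); contrapositively O(not review_credential → not authorize_sample). Since O(not review_credential) holds, K gives O(not authorize_sample).
Premise 8 is O(anonymize_memo → authorize_sample); contrapositively O(not authorize_sample → not anonymize_memo). Since O(not authorize_sample) holds, K gives O(not anonymize_memo).
Premise 3 is O(not anonymize_memo → run_backup); since O(not anonymize_memo), deontic closure gives O(run_backup).
Premise 12 is O(not issue_refund → not run_backup); contrapositively O(run_backup → issue_refund). Since O(run_backup) holds, K gives O(issue_refund).
The contrapositive of premise 2 (O(halt_line → not issue_refund)) is O(issue_refund → not halt_line), and O(issue_refund) is already established, so O(not halt_line).
Premises 5, 6, 7, 9, 10, 11 do not contribute to this derivation.
So O(not halt_line) follows.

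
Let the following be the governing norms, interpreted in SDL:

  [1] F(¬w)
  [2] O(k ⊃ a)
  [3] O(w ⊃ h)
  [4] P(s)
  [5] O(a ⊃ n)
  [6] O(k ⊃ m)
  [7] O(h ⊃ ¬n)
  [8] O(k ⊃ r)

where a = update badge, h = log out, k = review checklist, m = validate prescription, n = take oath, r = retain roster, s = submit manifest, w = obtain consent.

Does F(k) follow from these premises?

F(¬w) at premise 1 means O(w).
From O(w) and premise 3, O(w ⊃ h), we obtain O(h).
Applying K to premise 7 (O(h ⊃ ¬n)) and O(h) yields O(¬n).
Premise 5, O(a ⊃ n), contraposes to O(¬n ⊃ ¬a); with O(¬n) we get O(¬a).
Premise 2, O(k ⊃ a), contraposes to O(¬a ⊃ ¬k); with O(¬a) we get O(¬k).
Premises 4, 6, 8 do not contribute to this derivation.
So O(¬k) holds, i.e. F(k). The claim follows.

Yes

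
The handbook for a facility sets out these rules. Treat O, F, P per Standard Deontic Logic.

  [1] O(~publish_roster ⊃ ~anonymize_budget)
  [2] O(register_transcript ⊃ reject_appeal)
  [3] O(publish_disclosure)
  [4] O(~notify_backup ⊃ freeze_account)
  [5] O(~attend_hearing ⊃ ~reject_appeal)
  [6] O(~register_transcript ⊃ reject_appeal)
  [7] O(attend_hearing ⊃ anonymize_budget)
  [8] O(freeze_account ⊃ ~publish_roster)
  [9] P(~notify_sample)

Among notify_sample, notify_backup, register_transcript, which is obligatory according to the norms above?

Premises 6 and 2 are O(~register_transcript ⊃ reject_appeal) and O(register_transcript ⊃ reject_appeal); every ideal world satisfies ~register_transcript or register_transcript, so in either case reject_appeal holds — hence O(reject_appeal).
Premise 5, O(~attend_hearing ⊃ ~reject_appeal), contraposes to O(reject_appeal ⊃ attend_hearing); with O(reject_appeal) we get O(attend_hearing).
With premise 7, O(attend_hearing ⊃ anonymize_budget), the K-axiom yields O(anonymize_budget).
Premise 1, O(~publish_roster ⊃ ~anonymize_budget), contraposes to O(anonymize_budget ⊃ publish_roster); with O(anonymize_budget) we get O(publish_roster).
The contrapositive of premise 8 (O(freeze_account ⊃ ~publish_roster)) is O(publish_roster ⊃ ~freeze_account), and O(publish_roster) is already established, so O(~freeze_account).
Premise 4 is O(~notify_backup ⊃ freeze_account); contrapositively O(~freeze_account ⊃ notify_backup). Since O(~freeze_account) holds, K gives O(notify_backup).
So O(notify_backup) holds — notify_backup is obligatory. None of the other listed options is made obligatory by any chain of premises.

notify_backup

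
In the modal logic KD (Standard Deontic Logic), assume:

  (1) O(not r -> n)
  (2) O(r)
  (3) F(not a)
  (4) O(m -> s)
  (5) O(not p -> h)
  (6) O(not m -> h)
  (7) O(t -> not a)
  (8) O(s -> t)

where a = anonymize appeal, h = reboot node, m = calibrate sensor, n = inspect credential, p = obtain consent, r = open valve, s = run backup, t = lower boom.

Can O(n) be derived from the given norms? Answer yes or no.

Premise 1 is O(not r -> n), but O(not r) is not derivable from the premises, so it does not yield O(n).
No other premise forces O(n). An ideal world satisfying every premise can still have n false, so O(n) is not derivable.

No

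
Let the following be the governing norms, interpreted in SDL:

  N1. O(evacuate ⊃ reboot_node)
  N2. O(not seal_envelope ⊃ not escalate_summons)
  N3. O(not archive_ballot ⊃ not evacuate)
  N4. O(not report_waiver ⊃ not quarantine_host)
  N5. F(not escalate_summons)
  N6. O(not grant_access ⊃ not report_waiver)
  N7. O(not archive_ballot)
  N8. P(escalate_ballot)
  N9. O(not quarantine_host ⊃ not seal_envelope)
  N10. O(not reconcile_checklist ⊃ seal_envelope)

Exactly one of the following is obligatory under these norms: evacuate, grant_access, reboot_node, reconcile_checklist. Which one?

Premise 5, F(not escalate_summons), is equivalent to O(escalate_summons).
Premise 2 is O(not seal_envelope ⊃ not escalate_summons); contrapositively O(escalate_summons ⊃ seal_envelope). Since O(escalate_summons) holds, K gives O(seal_envelope).
The contrapositive of premise 9 (O(not quarantine_host ⊃ not seal_envelope)) is O(seal_envelope ⊃ quarantine_host), and O(seal_envelope) is already established, so O(quarantine_host).
The contrapositive of premise 4 (O(not report_waiver ⊃ not quarantine_host)) is O(quarantine_host ⊃ report_waiver), and O(quarantine_host) is already established, so O(report_waiver).
Premise 6, O(not grant_access ⊃ not report_waiver), contraposes to O(report_waiver ⊃ grant_access); with O(report_waiver) we get O(grant_access).
So O(grant_access) holds — grant_access is obligatory. None of the other listed options is made obligatory by any chain of premises.

grant_access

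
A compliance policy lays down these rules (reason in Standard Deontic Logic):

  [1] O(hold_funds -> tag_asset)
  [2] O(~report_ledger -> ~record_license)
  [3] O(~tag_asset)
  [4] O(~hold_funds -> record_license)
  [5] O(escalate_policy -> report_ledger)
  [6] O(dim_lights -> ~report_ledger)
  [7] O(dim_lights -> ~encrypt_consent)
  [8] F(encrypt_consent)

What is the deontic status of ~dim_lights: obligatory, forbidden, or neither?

From premise 3 we have O(~tag_asset).
The contrapositive of premise 1 (O(hold_funds -> tag_asset)) is O(~tag_asset -> ~hold_funds), and O(~tag_asset) is already established, so O(~hold_funds).
With premise 4, O(~hold_funds -> record_license), the K-axiom yields O(record_license).
Premise 2 is O(~report_ledger -> ~record_license); contrapositively O(record_license -> report_ledger). Since O(record_license) holds, K gives O(report_ledger).
The contrapositive of premise 6 (O(dim_lights -> ~report_ledger)) is O(report_ledger -> ~dim_lights), and O(report_ledger) is already established, so O(~dim_lights).
Premises 5, 7, 8 do not contribute to this derivation.
Hence ~dim_lights is obligatory.

Obligatory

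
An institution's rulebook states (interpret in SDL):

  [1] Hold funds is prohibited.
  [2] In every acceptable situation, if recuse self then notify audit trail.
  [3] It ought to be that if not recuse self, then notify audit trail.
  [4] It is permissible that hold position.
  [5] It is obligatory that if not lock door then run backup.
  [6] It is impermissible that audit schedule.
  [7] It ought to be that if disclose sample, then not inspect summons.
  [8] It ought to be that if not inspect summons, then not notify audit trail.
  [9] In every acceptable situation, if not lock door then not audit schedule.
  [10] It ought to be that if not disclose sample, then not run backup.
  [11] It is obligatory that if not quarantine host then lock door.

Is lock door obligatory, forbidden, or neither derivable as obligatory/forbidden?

By case analysis on recuse_self: premise 2 gives O(recuse_self → notify_audit_trail) and premise 3 gives O(¬recuse_self → notify_audit_trail), so O(notify_audit_trail) either way.
Premise 8, O(¬inspect_summons → ¬notify_audit_trail), contraposes to O(notify_audit_trail → inspect_summons); with O(notify_audit_trail) we get O(inspect_summons).
The contrapositive of premise 7 (O(disclose_sample → ¬inspect_summons)) is O(inspect_summons → ¬disclose_sample), and O(inspect_summons) is already established, so O(¬disclose_sample).
From O(¬disclose_sample) and premise 10, O(¬disclose_sample → ¬run_backup), we obtain O(¬run_backup).
Premise 5 is O(¬lock_door → run_backup); contrapositively O(¬run_backup → lock_door). Since O(¬run_backup) holds, K gives O(lock_door).
Premises 1, 4, 6, 9, 11 do not contribute to this derivation.
Hence lock_door is obligatory.

Obligatory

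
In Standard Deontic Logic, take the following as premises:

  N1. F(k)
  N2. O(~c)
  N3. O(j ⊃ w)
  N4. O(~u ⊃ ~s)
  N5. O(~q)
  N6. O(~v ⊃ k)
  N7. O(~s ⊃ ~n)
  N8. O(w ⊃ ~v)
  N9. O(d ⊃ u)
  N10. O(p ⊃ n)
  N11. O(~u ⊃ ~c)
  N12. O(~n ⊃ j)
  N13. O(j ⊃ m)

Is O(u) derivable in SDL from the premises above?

Yes

Premise 1, F(k), is equivalent to O(~k).
The contrapositive of premise 6 (O(~v ⊃ k)) is O(~k ⊃ v), and O(~k) is already established, so O(v).
Premise 8 is O(w ⊃ ~v); contrapositively O(v ⊃ ~w). Since O(v) holds, K gives O(~w).
Premise 3, O(j ⊃ w), contraposes to O(~w ⊃ ~j); with O(~w) we get O(~j).
Premise 12 is O(~n ⊃ j); contrapositively O(~j ⊃ n). Since O(~j) holds, K gives O(n).
Premise 7, O(~s ⊃ ~n), contraposes to O(n ⊃ s); with O(n) we get O(s).
Premise 4, O(~u ⊃ ~s), contraposes to O(s ⊃ u); with O(s) we get O(u).
Premises 2, 5, 9, 10, 11, 13 do not contribute to this derivation.
So O(u) follows.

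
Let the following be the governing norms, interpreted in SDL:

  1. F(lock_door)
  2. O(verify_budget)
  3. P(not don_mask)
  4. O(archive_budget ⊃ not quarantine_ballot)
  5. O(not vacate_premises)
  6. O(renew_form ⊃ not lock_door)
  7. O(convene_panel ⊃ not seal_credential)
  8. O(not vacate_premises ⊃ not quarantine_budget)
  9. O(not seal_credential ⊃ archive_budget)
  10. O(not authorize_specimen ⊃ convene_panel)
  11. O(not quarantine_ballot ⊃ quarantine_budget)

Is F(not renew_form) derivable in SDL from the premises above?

No

Premise 6 is O(renew_form ⊃ not lock_door); even if O(not lock_door) held, inferring O(renew_form) would be affirming the consequent — invalid.
No other premise forces O(renew_form). An ideal world satisfying every premise can still have not renew_form true, so F(not renew_form) is not derivable.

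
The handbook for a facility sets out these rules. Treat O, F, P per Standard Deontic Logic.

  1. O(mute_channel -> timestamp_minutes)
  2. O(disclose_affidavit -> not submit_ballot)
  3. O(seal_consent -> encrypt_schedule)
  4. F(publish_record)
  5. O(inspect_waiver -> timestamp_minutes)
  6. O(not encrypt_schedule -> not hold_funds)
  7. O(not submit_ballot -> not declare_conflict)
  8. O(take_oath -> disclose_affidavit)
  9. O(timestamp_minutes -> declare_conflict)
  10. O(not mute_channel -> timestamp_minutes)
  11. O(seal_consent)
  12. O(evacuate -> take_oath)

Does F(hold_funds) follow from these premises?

No

Premise 6 is O(not encrypt_schedule -> not hold_funds), but O(not encrypt_schedule) is not derivable from the premises, so it does not yield O(not hold_funds).
No other premise forces O(not hold_funds). An ideal world satisfying every premise can still have hold_funds true, so F(hold_funds) is not derivable.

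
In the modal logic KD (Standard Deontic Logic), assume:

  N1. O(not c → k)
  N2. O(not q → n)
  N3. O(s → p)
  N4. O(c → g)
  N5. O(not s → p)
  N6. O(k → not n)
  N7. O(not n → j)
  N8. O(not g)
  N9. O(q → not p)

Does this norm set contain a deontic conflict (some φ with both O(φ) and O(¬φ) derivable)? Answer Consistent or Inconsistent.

Inconsistent

By case analysis on s: premise 3 gives O(s → p) and premise 5 gives O(not s → p), so O(p) either way.
The contrapositive of premise 9 (O(q → not p)) is O(p → not q), and O(p) is already established, so O(not q).
From O(not q) and premise 2, O(not q → n), we obtain O(n).
Premise 6, O(k → not n), contraposes to O(n → not k); with O(n) we get O(not k).
Premise 1 is O(not c → k); contrapositively O(not k → c). Since O(not k) holds, K gives O(c).
Applying K to premise 4 (O(c → g)) and O(c) yields O(g).
However, premise 8 gives O(not g).
We now have both O(g) and O(not g) — g is simultaneously obligatory and forbidden, violating the D-axiom.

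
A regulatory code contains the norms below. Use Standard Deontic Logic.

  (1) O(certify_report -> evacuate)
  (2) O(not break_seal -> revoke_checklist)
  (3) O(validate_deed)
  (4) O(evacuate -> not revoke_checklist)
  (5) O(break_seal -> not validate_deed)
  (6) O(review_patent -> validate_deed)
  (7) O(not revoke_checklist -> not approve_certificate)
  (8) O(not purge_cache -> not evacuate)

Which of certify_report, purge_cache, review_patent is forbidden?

certify_report

Premise 3 states O(validate_deed) outright.
The contrapositive of premise 5 (O(break_seal -> not validate_deed)) is O(validate_deed -> not break_seal), and O(validate_deed) is already established, so O(not break_seal).
Premise 2 is O(not break_seal -> revoke_checklist); since O(not break_seal), deontic closure gives O(revoke_checklist).
The contrapositive of premise 4 (O(evacuate -> not revoke_checklist)) is O(revoke_checklist -> not evacuate), and O(revoke_checklist) is already established, so O(not evacuate).
The contrapositive of premise 1 (O(certify_report -> evacuate)) is O(not evacuate -> not certify_report), and O(not evacuate) is already established, so O(not certify_report).
So O(not certify_report) holds, i.e. certify_report is forbidden. None of the other listed options is forbidden under the premises.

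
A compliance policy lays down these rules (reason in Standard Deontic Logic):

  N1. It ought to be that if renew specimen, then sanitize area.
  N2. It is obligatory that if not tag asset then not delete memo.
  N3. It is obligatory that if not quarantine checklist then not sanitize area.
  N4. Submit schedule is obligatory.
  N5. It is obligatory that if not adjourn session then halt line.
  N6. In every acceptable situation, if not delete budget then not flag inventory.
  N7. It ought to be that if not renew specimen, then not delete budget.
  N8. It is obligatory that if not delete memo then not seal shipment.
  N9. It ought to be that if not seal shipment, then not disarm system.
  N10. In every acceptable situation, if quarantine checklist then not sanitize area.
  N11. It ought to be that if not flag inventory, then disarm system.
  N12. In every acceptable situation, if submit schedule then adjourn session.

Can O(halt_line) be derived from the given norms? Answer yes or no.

Premise 5 is O(¬adjourn_session → halt_line), but O(¬adjourn_session) is not derivable from the premises, so it does not yield O(halt_line).
No other premise forces O(halt_line). An ideal world satisfying every premise can still have halt_line false, so O(halt_line) is not derivable.

No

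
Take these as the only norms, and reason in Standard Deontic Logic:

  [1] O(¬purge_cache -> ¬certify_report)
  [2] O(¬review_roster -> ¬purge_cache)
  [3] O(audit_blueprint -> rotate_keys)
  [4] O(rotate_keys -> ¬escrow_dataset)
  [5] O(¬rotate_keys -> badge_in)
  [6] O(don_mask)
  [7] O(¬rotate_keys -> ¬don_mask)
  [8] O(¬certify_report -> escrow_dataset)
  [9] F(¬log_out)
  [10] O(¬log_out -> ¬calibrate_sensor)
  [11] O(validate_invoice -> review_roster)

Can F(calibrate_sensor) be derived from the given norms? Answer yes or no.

Premise 10 is O(¬log_out -> ¬calibrate_sensor), but O(¬log_out) is not derivable from the premises, so it does not yield O(¬calibrate_sensor).
No other premise forces O(¬calibrate_sensor). An ideal world satisfying every premise can still have calibrate_sensor true, so F(calibrate_sensor) is not derivable.

No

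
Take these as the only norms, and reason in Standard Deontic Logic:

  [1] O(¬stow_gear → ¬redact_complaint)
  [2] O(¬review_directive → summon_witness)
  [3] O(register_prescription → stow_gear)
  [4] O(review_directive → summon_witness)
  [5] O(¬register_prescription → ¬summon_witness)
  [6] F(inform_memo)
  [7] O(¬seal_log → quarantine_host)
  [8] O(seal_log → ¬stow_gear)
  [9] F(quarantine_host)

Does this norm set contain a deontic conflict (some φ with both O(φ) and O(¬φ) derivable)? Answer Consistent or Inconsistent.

Inconsistent

By case analysis on review_directive: premise 4 gives O(review_directive → summon_witness) and premise 2 gives O(¬review_directive → summon_witness), so O(summon_witness) either way.
The contrapositive of premise 5 (O(¬register_prescription → ¬summon_witness)) is O(summon_witness → register_prescription), and O(summon_witness) is already established, so O(register_prescription).
With premise 3, O(register_prescription → stow_gear), the K-axiom yields O(stow_gear).
The contrapositive of premise 8 (O(seal_log → ¬stow_gear)) is O(stow_gear → ¬seal_log), and O(stow_gear) is already established, so O(¬seal_log).
With premise 7, O(¬seal_log → quarantine_host), the K-axiom yields O(quarantine_host).
But premise 9, F(quarantine_host), means O(¬quarantine_host).
We now have both O(quarantine_host) and O(¬quarantine_host) — quarantine_host is simultaneously obligatory and forbidden, violating the D-axiom.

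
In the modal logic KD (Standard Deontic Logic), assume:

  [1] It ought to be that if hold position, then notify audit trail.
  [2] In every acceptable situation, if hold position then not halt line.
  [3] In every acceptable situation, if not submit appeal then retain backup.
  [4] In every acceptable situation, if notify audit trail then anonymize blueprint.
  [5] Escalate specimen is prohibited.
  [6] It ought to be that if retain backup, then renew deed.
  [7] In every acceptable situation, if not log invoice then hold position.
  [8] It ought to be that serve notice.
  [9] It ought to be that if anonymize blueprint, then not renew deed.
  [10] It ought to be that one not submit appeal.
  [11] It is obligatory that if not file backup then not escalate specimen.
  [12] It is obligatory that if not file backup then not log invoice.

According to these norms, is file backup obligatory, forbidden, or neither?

Premise 10 gives O(¬submit_appeal).
Applying K to premise 3 (O(¬submit_appeal → retain_backup)) and O(¬submit_appeal) yields O(retain_backup).
With premise 6, O(retain_backup → renew_deed), the K-axiom yields O(renew_deed).
The contrapositive of premise 9 (O(anonymize_blueprint → ¬renew_deed)) is O(renew_deed → ¬anonymize_blueprint), and O(renew_deed) is already established, so O(¬anonymize_blueprint).
The contrapositive of premise 4 (O(notify_audit_trail → anonymize_blueprint)) is O(¬anonymize_blueprint → ¬notify_audit_trail), and O(¬anonymize_blueprint) is already established, so O(¬notify_audit_trail).
The contrapositive of premise 1 (O(hold_position → notify_audit_trail)) is O(¬notify_audit_trail → ¬hold_position), and O(¬notify_audit_trail) is already established, so O(¬hold_position).
Premise 7 is O(¬log_invoice → hold_position); contrapositively O(¬hold_position → log_invoice). Since O(¬hold_position) holds, K gives O(log_invoice).
Premise 12, O(¬file_backup → ¬log_invoice), contraposes to O(log_invoice → file_backup); with O(log_invoice) we get O(file_backup).
Premises 2, 5, 8, 11 do not contribute to this derivation.
Hence file_backup is obligatory.

Obligatory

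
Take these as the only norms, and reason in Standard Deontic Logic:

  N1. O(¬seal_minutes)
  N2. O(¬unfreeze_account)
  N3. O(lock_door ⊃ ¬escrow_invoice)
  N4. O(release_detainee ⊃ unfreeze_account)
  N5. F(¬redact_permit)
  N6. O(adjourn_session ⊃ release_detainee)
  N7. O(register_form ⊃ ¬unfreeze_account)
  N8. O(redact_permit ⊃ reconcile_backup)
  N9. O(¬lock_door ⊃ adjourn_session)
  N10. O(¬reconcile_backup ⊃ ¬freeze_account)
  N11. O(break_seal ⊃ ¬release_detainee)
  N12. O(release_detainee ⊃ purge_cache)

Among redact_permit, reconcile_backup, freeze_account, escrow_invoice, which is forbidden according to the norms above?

escrow_invoice

Premise 2 states O(¬unfreeze_account) outright.
Premise 4, O(release_detainee ⊃ unfreeze_account), contraposes to O(¬unfreeze_account ⊃ ¬release_detainee); with O(¬unfreeze_account) we get O(¬release_detainee).
Premise 6, O(adjourn_session ⊃ release_detainee), contraposes to O(¬release_detainee ⊃ ¬adjourn_session); with O(¬release_detainee) we get O(¬adjourn_session).
Premise 9 is O(¬lock_door ⊃ adjourn_session); contrapositively O(¬adjourn_session ⊃ lock_door). Since O(¬adjourn_session) holds, K gives O(lock_door).
Applying K to premise 3 (O(lock_door ⊃ ¬escrow_invoice)) and O(lock_door) yields O(¬escrow_invoice).
So O(¬escrow_invoice) holds, i.e. escrow_invoice is forbidden. None of the other listed options is forbidden under the premises.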